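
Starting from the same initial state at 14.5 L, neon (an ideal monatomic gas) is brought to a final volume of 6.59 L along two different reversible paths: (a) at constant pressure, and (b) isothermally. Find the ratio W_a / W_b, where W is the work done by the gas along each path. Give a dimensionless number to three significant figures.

W_a / W_b ≈ 0.692

Path (a) isobaric: W = P₁(V₂ − V₁) → W_a/(P₁V₁) = -0.5455.
Path (b) isothermal: W = P₁V₁ ln(V₂/V₁) → W_b/(P₁V₁) = -0.7886.
W_a / W_b = -0.5455 / -0.7886 = 0.6918.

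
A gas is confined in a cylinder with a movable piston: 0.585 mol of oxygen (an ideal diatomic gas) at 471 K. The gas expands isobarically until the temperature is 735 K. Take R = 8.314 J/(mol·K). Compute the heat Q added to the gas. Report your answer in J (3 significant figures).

Q ≈ 4490 J

Isobaric: W = nRΔT = (0.585)(8.314)(264) = 1284 J.
ΔU = nCᵥΔT with Cᵥ = 5R/2: ΔU = (0.585)(20.79)(264) = 3210 J.
Q = ΔU + W = 3210 + 1284 = 4494 J.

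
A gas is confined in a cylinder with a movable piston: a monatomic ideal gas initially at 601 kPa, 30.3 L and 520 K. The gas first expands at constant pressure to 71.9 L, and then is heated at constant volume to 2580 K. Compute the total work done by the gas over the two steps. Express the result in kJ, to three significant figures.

Step 1 (isobaric): W = PΔV = (601 kPa)(71.9 − 30.3 L) = 25002 J.
Step 2 (isochoric): W = 0 (constant volume).
W_total = 25002 + 0 = 25002 J.

W_total ≈ 25.0 kJ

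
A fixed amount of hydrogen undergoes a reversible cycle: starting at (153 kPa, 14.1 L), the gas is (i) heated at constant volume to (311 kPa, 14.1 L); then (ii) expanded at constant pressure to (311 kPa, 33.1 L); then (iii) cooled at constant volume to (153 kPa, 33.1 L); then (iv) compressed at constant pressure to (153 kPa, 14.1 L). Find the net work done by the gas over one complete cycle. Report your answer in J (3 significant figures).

Constant-volume legs do no work.
W(ii) = (311)(33.1 − 14.1) = 5909 J; W(iv) = (153)(14.1 − 33.1) = -2907 J.
W_net = 5909 − 2907 = 3002 J (the clockwise enclosed area).

W_net ≈ 3000 J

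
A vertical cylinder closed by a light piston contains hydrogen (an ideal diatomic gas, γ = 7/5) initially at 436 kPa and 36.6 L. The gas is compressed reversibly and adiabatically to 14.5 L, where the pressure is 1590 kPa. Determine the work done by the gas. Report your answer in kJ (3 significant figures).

W ≈ -17.7 kJ

Adiabatic: W = (P₁V₁ − P₂V₂)/(γ − 1) with γ = 7/5.
P₁V₁ = 15958 J, P₂V₂ = 23055 J.
W = (15958 − 23055) / 0.4 = -17744 J.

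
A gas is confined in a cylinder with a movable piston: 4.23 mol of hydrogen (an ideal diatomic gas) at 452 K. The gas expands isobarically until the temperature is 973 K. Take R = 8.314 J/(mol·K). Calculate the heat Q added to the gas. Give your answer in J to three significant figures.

Isobaric: W = nRΔT = (4.23)(8.314)(521) = 18323 J.
ΔU = nCᵥΔT with Cᵥ = 5R/2: ΔU = (4.23)(20.79)(521) = 45807 J.
Q = ΔU + W = 45807 + 18323 = 64129 J.

Q ≈ 64100 J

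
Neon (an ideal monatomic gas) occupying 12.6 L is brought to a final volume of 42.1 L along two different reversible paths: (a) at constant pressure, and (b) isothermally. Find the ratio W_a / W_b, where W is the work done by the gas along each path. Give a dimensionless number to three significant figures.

Path (a) isobaric: W = P₁(V₂ − V₁) → W_a/(P₁V₁) = 2.341.
Path (b) isothermal: W = P₁V₁ ln(V₂/V₁) → W_b/(P₁V₁) = 1.206.
W_a / W_b = 2.341 / 1.206 = 1.941.

W_a / W_b ≈ 1.94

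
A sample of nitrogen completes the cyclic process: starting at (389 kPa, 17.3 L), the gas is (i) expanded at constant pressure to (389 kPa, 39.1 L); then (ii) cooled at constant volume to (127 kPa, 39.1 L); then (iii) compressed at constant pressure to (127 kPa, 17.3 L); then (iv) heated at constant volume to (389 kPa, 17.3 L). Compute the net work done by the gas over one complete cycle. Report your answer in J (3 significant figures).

W_net ≈ 5710 J

Constant-volume legs do no work.
W(i) = (389)(39.1 − 17.3) = 8480 J; W(iii) = (127)(17.3 − 39.1) = -2769 J.
W_net = 8480 − 2769 = 5712 J (the clockwise enclosed area).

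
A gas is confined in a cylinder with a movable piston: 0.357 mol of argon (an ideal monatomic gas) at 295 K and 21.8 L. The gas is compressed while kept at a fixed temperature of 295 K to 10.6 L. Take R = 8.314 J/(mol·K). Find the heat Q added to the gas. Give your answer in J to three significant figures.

Q ≈ -631 J

Isothermal ⇒ ΔU = 0, so Q = W = nRT ln(V₂/V₁).
Q = (0.357)(8.314)(295) ln(10.6/21.8) = 875.6 × -0.7211 = -631.3 J.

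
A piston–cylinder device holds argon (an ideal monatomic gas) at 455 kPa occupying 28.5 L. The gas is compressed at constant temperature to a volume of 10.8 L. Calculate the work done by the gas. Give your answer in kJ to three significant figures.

Isothermal: W = nRT ln(V₂/V₁) = P₁V₁ ln(V₂/V₁).
P₁V₁ = (455 kPa)(28.5 L) = 12968 J.
W = 12968 × ln(10.8/28.5) = 12968 × -0.9704
W_by_gas = -12583 J.

W ≈ -12.6 kJ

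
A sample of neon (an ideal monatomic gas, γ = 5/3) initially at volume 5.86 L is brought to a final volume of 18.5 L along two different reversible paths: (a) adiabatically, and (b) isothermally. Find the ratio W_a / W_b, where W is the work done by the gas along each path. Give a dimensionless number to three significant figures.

W_a / W_b ≈ 0.698

Path (a) adiabatic: W = P₁V₁(1 − (V₁/V₂)^(γ−1))/(γ−1) → W_a/(P₁V₁) = 0.803.
Path (b) isothermal: W = P₁V₁ ln(V₂/V₁) → W_b/(P₁V₁) = 1.15.
W_a / W_b = 0.803 / 1.15 = 0.6985.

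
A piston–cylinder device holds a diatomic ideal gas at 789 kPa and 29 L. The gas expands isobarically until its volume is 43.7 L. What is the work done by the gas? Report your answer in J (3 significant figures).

W ≈ 11600 J

Isobaric: W = P ΔV.
W = (789 kPa)(43.7 − 29 L) = (789)(14.7) = 11598 J.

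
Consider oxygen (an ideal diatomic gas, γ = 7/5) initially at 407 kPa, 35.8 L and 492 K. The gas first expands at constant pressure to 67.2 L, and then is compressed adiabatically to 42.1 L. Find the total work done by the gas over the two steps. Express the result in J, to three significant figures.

W_total ≈ -1280 J

Step 1 (isobaric): W = PΔV = (407 kPa)(67.2 − 35.8 L) = 12780 J.
After step 1: P = 407 kPa, V = 67.2 L, T = 923.5 K.
Step 2 (adiabatic): W = (P₁V₁ − P₂V₂)/(γ−1) = (27350 − 32976)/0.4 = -14064 J.
W_total = 12780 − 14064 = -1284 J.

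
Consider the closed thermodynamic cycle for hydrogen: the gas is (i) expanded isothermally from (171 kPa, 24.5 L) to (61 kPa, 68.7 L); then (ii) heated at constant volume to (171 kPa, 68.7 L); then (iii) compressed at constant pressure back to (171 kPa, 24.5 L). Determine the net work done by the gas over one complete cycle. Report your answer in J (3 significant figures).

Leg (i): W = PᵢVᵢ ln(V_f/Vᵢ) = (4190) ln(68.7/24.5) = 4320 J.
Leg (ii): W = 0.
Leg (iii): W = PΔV = (171)(24.5 − 68.7) = -7558 J.
W_net = 4320 − 7558 = -3239 J.

W_net ≈ -3240 J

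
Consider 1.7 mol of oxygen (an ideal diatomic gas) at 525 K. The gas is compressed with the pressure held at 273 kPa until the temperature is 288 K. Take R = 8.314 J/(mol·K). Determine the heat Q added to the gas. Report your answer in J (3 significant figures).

Isobaric: W = nRΔT = (1.7)(8.314)(-237) = -3350 J.
ΔU = nCᵥΔT with Cᵥ = 5R/2: ΔU = (1.7)(20.79)(-237) = -8374 J.
Q = ΔU + W = -8374 − 3350 = -11724 J.

Q ≈ -11700 J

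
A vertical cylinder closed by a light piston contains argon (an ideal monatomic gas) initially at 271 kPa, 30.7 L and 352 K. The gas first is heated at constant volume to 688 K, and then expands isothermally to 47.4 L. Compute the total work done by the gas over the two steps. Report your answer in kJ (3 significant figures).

W_total ≈ 7.06 kJ

Step 1 (isochoric): W = 0 (constant volume).
After step 1: P = 529.7 kPa (V unchanged).
Step 2 (isothermal): W = P₁V₁ ln(V₂/V₁) = (16261) ln(47.4/30.7) = 7063 J.
W_total = 0 + 7063 = 7063 J.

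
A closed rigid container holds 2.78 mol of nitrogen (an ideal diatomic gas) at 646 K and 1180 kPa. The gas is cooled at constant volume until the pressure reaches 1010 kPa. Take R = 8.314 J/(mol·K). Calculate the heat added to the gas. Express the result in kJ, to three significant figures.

Constant volume ⇒ W = 0, so Q = ΔU = nCᵥΔT with Cᵥ = 5R/2 = 20.79 J/(mol·K).
At constant V, T₂/T₁ = P₂/P₁ ⇒ ΔT = T₁(P₂/P₁ − 1) = 646·(1010/1180 − 1) = -93.07 K.
ΔU = (2.78)(20.79)(-93.07) = -5378 J.

Q ≈ -5.38 kJ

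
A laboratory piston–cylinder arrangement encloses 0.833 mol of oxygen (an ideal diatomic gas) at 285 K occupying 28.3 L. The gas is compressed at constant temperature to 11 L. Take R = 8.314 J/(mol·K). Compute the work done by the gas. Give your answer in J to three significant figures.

W ≈ -1870 J

Isothermal: W = nRT ln(V₂/V₁).
W = (0.833)(8.314)(285) × ln(11/28.3)
  = 1974 × -0.945
W_by_gas = -1865 J.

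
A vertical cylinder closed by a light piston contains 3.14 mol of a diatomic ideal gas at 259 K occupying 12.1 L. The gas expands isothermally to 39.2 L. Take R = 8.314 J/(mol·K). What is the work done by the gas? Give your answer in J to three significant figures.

W ≈ 7950 J

Isothermal: W = nRT ln(V₂/V₁).
W = (3.14)(8.314)(259) × ln(39.2/12.1)
  = 6761 × 1.175
W_by_gas = 7948 J.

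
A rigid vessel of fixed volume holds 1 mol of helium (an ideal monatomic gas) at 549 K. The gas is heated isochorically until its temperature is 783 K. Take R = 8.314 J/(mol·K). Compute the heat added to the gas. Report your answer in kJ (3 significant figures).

Constant volume ⇒ W = 0, so Q = ΔU = nCᵥΔT with Cᵥ = 3R/2 = 12.47 J/(mol·K).
ΔU = (1)(12.47)(783 − 549) = 2918 J.

Q ≈ 2.92 kJ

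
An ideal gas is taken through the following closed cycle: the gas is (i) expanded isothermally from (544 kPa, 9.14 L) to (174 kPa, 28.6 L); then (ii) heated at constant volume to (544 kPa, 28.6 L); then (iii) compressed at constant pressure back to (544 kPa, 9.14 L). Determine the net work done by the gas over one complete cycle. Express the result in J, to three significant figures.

Leg (i): W = PᵢVᵢ ln(V_f/Vᵢ) = (4972) ln(28.6/9.14) = 5672 J.
Leg (ii): W = 0.
Leg (iii): W = PΔV = (544)(9.14 − 28.6) = -10586 J.
W_net = 5672 − 10586 = -4914 J.

W_net ≈ -4910 J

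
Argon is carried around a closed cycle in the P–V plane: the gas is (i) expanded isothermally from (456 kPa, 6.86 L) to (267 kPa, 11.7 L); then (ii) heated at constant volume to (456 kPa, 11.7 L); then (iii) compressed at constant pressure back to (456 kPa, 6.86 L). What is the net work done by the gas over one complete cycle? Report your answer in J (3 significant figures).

W_net ≈ -537 J

Leg (i): W = PᵢVᵢ ln(V_f/Vᵢ) = (3128) ln(11.7/6.86) = 1670 J.
Leg (ii): W = 0.
Leg (iii): W = PΔV = (456)(6.86 − 11.7) = -2207 J.
W_net = 1670 − 2207 = -537 J.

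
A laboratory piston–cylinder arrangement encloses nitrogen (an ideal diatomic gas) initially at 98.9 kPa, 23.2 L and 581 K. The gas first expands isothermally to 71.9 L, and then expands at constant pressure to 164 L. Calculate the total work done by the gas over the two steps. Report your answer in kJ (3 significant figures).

W_total ≈ 5.53 kJ

Step 1 (isothermal): W = P₁V₁ ln(V₂/V₁) = (2294) ln(71.9/23.2) = 2595 J.
After step 1: P = 31.91 kPa, V = 71.9 L, T = 581 K.
Step 2 (isobaric): W = PΔV = (31.91 kPa)(164 − 71.9 L) = 2939 J.
W_total = 2595 + 2939 = 5534 J.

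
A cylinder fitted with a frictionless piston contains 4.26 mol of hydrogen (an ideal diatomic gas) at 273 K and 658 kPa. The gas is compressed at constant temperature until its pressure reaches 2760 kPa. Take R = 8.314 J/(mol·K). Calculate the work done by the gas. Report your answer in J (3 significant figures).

Isothermal process: W = nRT ln(V₂/V₁) = nRT ln(P₁/P₂).
W = (4.26)(8.314)(273) × ln(658/2760)
  = 9669 × ln(0.2384) = 9669 × -1.434
W_by_gas = -13863 J.

W ≈ -13900 J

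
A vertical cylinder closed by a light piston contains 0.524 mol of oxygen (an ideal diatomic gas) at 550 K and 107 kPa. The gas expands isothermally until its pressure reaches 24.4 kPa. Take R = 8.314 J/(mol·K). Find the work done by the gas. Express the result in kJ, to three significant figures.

W ≈ 3.54 kJ

Isothermal process: W = nRT ln(V₂/V₁) = nRT ln(P₁/P₂).
W = (0.524)(8.314)(550) × ln(107/24.4)
  = 2396 × ln(4.385) = 2396 × 1.478
W_by_gas = 3542 J.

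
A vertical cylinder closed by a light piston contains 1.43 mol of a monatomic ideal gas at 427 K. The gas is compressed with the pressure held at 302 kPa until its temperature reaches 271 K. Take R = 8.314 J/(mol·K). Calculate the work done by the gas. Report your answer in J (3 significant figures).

Isobaric: W = P ΔV = nR ΔT.
W = (1.43)(8.314)(271 − 427) = -1855 J.

W ≈ -1850 J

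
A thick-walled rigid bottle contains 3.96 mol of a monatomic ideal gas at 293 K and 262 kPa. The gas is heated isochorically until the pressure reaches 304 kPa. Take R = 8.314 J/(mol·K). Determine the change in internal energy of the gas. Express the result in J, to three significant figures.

Constant volume ⇒ W = 0, so Q = ΔU = nCᵥΔT with Cᵥ = 3R/2 = 12.47 J/(mol·K).
At constant V, T₂/T₁ = P₂/P₁ ⇒ ΔT = T₁(P₂/P₁ − 1) = 293·(304/262 − 1) = 46.97 K.
ΔU = (3.96)(12.47)(46.97) = 2320 J.

ΔU ≈ 2320 J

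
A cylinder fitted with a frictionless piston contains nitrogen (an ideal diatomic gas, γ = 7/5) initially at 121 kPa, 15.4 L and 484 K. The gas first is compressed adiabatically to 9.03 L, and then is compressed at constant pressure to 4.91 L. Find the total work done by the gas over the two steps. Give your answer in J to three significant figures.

Step 1 (adiabatic): W = (P₁V₁ − P₂V₂)/(γ−1) = (1863 − 2307)/0.4 = -1109 J.
After step 1: P = 255.5 kPa, V = 9.03 L, T = 599.2 K.
Step 2 (isobaric): W = PΔV = (255.5 kPa)(4.91 − 9.03 L) = -1053 J.
W_total = -1109 − 1053 = -2161 J.

W_total ≈ -2160 J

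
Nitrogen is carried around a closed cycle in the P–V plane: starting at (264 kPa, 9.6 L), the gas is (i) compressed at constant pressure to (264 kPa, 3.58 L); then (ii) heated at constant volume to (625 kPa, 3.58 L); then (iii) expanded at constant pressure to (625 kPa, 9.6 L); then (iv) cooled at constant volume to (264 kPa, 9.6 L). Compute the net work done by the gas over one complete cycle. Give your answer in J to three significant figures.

Constant-volume legs do no work.
W(i) = (264)(3.58 − 9.6) = -1589 J; W(iii) = (625)(9.6 − 3.58) = 3762 J.
W_net = -1589 + 3762 = 2173 J (the clockwise enclosed area).

W_net ≈ 2170 J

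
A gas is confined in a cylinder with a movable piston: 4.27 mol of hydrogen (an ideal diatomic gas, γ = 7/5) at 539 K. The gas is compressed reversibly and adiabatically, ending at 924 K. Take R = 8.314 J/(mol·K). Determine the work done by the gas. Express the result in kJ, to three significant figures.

Adiabatic ⇒ Q = 0, so W_by = −ΔU = nCᵥ(T₁ − T₂).
Cᵥ = 5R/2 = 20.79 J/(mol·K).
W = (4.27)(20.79)(539 − 924) = -34170 J.

W ≈ -34.2 kJ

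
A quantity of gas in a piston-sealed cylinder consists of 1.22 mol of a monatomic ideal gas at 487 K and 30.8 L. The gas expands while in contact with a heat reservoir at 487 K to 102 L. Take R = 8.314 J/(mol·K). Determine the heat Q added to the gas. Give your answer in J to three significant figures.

Q ≈ 5920 J

Isothermal ⇒ ΔU = 0, so Q = W = nRT ln(V₂/V₁).
Q = (1.22)(8.314)(487) ln(102/30.8) = 4940 × 1.197 = 5915 J.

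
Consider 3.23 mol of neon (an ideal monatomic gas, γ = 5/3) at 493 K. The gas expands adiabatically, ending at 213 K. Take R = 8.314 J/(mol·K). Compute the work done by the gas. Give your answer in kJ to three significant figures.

Adiabatic ⇒ Q = 0, so W_by = −ΔU = nCᵥ(T₁ − T₂).
Cᵥ = 3R/2 = 12.47 J/(mol·K).
W = (3.23)(12.47)(493 − 213) = 11279 J.

W ≈ 11.3 kJ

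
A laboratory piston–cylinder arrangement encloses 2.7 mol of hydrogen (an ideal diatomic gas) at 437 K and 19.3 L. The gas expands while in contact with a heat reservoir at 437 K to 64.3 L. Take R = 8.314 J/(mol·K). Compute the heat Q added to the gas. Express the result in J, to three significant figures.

Isothermal ⇒ ΔU = 0, so Q = W = nRT ln(V₂/V₁).
Q = (2.7)(8.314)(437) ln(64.3/19.3) = 9810 × 1.203 = 11806 J.

Q ≈ 11800 J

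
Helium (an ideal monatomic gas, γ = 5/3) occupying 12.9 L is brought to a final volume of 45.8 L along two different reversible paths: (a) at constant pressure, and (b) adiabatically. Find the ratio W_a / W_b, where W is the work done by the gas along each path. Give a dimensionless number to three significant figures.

W_a / W_b ≈ 2.98

Path (a) isobaric: W = P₁(V₂ − V₁) → W_a/(P₁V₁) = 2.55.
Path (b) adiabatic: W = P₁V₁(1 − (V₁/V₂)^(γ−1))/(γ−1) → W_b/(P₁V₁) = 0.8555.
W_a / W_b = 2.55 / 0.8555 = 2.981.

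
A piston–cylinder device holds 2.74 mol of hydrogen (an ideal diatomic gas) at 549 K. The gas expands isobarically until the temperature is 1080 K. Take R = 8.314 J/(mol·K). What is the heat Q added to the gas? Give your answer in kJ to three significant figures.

Isobaric: W = nRΔT = (2.74)(8.314)(531) = 12096 J.
ΔU = nCᵥΔT with Cᵥ = 5R/2: ΔU = (2.74)(20.79)(531) = 30241 J.
Q = ΔU + W = 30241 + 12096 = 42337 J.

Q ≈ 42.3 kJ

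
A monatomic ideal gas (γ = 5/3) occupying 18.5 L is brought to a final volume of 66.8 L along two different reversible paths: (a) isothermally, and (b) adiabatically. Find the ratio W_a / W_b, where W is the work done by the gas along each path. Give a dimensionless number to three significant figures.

Path (a) isothermal: W = P₁V₁ ln(V₂/V₁) → W_a/(P₁V₁) = 1.284.
Path (b) adiabatic: W = P₁V₁(1 − (V₁/V₂)^(γ−1))/(γ−1) → W_b/(P₁V₁) = 0.8627.
W_a / W_b = 1.284 / 0.8627 = 1.488.

W_a / W_b ≈ 1.49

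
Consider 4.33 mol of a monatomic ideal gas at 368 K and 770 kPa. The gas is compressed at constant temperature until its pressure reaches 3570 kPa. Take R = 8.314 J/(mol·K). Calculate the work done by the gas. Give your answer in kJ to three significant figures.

W ≈ -20.3 kJ

Isothermal process: W = nRT ln(V₂/V₁) = nRT ln(P₁/P₂).
W = (4.33)(8.314)(368) × ln(770/3570)
  = 13248 × ln(0.2157) = 13248 × -1.534
W_by_gas = -20321 J.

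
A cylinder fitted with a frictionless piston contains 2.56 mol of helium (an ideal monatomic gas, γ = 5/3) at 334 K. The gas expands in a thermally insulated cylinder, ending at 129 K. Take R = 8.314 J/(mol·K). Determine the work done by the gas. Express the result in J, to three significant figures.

Adiabatic ⇒ Q = 0, so W_by = −ΔU = nCᵥ(T₁ − T₂).
Cᵥ = 3R/2 = 12.47 J/(mol·K).
W = (2.56)(12.47)(334 − 129) = 6545 J.

W ≈ 6540 J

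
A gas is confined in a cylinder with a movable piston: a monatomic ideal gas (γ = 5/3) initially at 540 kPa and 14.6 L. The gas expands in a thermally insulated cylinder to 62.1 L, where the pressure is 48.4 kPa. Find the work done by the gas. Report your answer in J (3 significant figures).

W ≈ 7320 J

Adiabatic: W = (P₁V₁ − P₂V₂)/(γ − 1) with γ = 5/3.
P₁V₁ = 7884 J, P₂V₂ = 3006 J.
W = (7884 − 3006) / 0.6667 = 7318 J.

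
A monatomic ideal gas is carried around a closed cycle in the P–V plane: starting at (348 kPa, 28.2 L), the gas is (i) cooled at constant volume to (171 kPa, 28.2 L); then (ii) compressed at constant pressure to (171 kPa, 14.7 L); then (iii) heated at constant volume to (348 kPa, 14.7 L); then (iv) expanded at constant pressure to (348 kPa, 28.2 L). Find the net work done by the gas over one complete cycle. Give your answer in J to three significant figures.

Constant-volume legs do no work.
W(ii) = (171)(14.7 − 28.2) = -2308 J; W(iv) = (348)(28.2 − 14.7) = 4698 J.
W_net = -2308 + 4698 = 2390 J (the clockwise enclosed area).

W_net ≈ 2390 J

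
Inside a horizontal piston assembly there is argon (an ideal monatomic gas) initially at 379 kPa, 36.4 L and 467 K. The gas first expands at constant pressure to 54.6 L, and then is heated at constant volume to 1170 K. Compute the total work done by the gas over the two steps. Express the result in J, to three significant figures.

W_total ≈ 6900 J

Step 1 (isobaric): W = PΔV = (379 kPa)(54.6 − 36.4 L) = 6898 J.
Step 2 (isochoric): W = 0 (constant volume).
W_total = 6898 + 0 = 6898 J.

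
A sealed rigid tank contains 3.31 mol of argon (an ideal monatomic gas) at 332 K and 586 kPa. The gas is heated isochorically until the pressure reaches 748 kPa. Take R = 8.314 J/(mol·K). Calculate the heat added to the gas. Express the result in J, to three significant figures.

Constant volume ⇒ W = 0, so Q = ΔU = nCᵥΔT with Cᵥ = 3R/2 = 12.47 J/(mol·K).
At constant V, T₂/T₁ = P₂/P₁ ⇒ ΔT = T₁(P₂/P₁ − 1) = 332·(748/586 − 1) = 91.78 K.
ΔU = (3.31)(12.47)(91.78) = 3789 J.

Q ≈ 3790 J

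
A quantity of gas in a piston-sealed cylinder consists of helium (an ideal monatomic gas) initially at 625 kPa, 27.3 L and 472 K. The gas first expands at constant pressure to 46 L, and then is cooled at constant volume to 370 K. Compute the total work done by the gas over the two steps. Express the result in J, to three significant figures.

Step 1 (isobaric): W = PΔV = (625 kPa)(46 − 27.3 L) = 11688 J.
Step 2 (isochoric): W = 0 (constant volume).
W_total = 11688 + 0 = 11688 J.

W_total ≈ 11700 J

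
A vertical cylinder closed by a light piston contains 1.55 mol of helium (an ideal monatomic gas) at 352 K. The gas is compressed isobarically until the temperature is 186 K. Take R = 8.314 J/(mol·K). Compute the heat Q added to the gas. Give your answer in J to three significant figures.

Q ≈ -5350 J

Isobaric: W = nRΔT = (1.55)(8.314)(-166) = -2139 J.
ΔU = nCᵥΔT with Cᵥ = 3R/2: ΔU = (1.55)(12.47)(-166) = -3209 J.
Q = ΔU + W = -3209 − 2139 = -5348 J.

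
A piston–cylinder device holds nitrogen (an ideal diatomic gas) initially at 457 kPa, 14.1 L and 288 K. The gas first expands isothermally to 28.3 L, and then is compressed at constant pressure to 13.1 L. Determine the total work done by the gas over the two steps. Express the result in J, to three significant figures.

W_total ≈ 1030 J

Step 1 (isothermal): W = P₁V₁ ln(V₂/V₁) = (6444) ln(28.3/14.1) = 4489 J.
After step 1: P = 227.7 kPa, V = 28.3 L, T = 288 K.
Step 2 (isobaric): W = PΔV = (227.7 kPa)(13.1 − 28.3 L) = -3461 J.
W_total = 4489 − 3461 = 1028 J.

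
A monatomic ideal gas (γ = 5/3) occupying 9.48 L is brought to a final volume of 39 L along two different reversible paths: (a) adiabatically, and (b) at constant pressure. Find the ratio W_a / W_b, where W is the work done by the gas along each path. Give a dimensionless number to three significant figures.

Path (a) adiabatic: W = P₁V₁(1 − (V₁/V₂)^(γ−1))/(γ−1) → W_a/(P₁V₁) = 0.9158.
Path (b) isobaric: W = P₁(V₂ − V₁) → W_b/(P₁V₁) = 3.114.
W_a / W_b = 0.9158 / 3.114 = 0.2941.

W_a / W_b ≈ 0.294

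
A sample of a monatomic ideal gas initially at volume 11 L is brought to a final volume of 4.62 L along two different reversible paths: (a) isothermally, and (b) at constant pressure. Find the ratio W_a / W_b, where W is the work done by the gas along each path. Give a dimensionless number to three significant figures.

Path (a) isothermal: W = P₁V₁ ln(V₂/V₁) → W_a/(P₁V₁) = -0.8675.
Path (b) isobaric: W = P₁(V₂ − V₁) → W_b/(P₁V₁) = -0.58.
W_a / W_b = -0.8675 / -0.58 = 1.496.

W_a / W_b ≈ 1.50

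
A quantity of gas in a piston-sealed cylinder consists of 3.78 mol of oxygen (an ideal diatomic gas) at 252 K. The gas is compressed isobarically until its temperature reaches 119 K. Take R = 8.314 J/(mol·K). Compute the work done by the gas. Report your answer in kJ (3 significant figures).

W ≈ -4.18 kJ

Isobaric: W = P ΔV = nR ΔT.
W = (3.78)(8.314)(119 − 252) = -4180 J.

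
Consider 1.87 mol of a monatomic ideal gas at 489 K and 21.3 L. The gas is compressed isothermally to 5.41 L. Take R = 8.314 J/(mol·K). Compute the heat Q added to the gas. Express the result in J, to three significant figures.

Q ≈ -10400 J

Isothermal ⇒ ΔU = 0, so Q = W = nRT ln(V₂/V₁).
Q = (1.87)(8.314)(489) ln(5.41/21.3) = 7603 × -1.37 = -10419 J.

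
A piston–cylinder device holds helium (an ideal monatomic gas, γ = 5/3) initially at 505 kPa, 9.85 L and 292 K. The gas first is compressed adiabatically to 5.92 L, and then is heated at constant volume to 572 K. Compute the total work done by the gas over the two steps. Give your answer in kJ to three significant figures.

Step 1 (adiabatic): W = (P₁V₁ − P₂V₂)/(γ−1) = (4974 − 6985)/0.667 = -3015 J.
Step 2 (isochoric): W = 0 (constant volume).
W_total = -3015 + 0 = -3015 J.

W_total ≈ -3.02 kJ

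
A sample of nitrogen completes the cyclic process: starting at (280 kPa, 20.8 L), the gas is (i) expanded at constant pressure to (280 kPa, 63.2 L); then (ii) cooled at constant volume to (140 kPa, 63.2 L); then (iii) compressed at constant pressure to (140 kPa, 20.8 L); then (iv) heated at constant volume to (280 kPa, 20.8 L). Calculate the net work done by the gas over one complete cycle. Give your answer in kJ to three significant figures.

W_net ≈ 5.94 kJ

Constant-volume legs do no work.
W(i) = (280)(63.2 − 20.8) = 11872 J; W(iii) = (140)(20.8 − 63.2) = -5936 J.
W_net = 11872 − 5936 = 5936 J (the clockwise enclosed area).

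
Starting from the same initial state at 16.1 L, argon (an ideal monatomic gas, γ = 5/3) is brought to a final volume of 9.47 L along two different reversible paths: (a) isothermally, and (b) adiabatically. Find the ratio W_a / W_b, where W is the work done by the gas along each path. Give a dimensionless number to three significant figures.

W_a / W_b ≈ 0.834

Path (a) isothermal: W = P₁V₁ ln(V₂/V₁) → W_a/(P₁V₁) = -0.5307.
Path (b) adiabatic: W = P₁V₁(1 − (V₁/V₂)^(γ−1))/(γ−1) → W_b/(P₁V₁) = -0.6367.
W_a / W_b = -0.5307 / -0.6367 = 0.8335.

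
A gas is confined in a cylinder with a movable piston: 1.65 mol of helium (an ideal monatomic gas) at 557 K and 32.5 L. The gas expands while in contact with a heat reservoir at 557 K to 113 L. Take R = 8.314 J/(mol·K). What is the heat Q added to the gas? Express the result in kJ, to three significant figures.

Q ≈ 9.52 kJ

Isothermal ⇒ ΔU = 0, so Q = W = nRT ln(V₂/V₁).
Q = (1.65)(8.314)(557) ln(113/32.5) = 7641 × 1.246 = 9522 J.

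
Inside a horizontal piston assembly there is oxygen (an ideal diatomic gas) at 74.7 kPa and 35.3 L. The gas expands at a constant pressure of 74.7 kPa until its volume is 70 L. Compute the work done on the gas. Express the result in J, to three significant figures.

Isobaric: W = P ΔV.
W = (74.7 kPa)(70 − 35.3 L) = (74.7)(34.7) = 2592 J.
Work on gas = −W_by = -2592 J.

W ≈ -2590 J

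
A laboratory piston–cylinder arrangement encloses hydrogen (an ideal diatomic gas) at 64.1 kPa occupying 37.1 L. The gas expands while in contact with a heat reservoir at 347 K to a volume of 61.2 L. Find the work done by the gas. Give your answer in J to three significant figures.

Isothermal: W = nRT ln(V₂/V₁) = P₁V₁ ln(V₂/V₁).
P₁V₁ = (64.1 kPa)(37.1 L) = 2378 J.
W = 2378 × ln(61.2/37.1) = 2378 × 0.5005
W_by_gas = 1190 J.

W ≈ 1190 J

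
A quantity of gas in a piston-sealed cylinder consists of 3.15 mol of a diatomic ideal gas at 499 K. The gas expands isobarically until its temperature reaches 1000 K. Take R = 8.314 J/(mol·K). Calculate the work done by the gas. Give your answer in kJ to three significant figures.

Isobaric: W = P ΔV = nR ΔT.
W = (3.15)(8.314)(1000 − 499) = 13121 J.

W ≈ 13.1 kJ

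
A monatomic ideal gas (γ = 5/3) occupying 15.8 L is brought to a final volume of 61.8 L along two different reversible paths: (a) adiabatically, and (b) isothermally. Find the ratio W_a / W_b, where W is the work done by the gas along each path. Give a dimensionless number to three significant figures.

W_a / W_b ≈ 0.657

Path (a) adiabatic: W = P₁V₁(1 − (V₁/V₂)^(γ−1))/(γ−1) → W_a/(P₁V₁) = 0.8958.
Path (b) isothermal: W = P₁V₁ ln(V₂/V₁) → W_b/(P₁V₁) = 1.364.
W_a / W_b = 0.8958 / 1.364 = 0.6568.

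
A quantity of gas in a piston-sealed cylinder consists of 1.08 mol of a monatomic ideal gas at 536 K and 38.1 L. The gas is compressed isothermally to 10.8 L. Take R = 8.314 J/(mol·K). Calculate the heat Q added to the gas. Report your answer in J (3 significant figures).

Q ≈ -6070 J

Isothermal ⇒ ΔU = 0, so Q = W = nRT ln(V₂/V₁).
Q = (1.08)(8.314)(536) ln(10.8/38.1) = 4813 × -1.261 = -6067 J.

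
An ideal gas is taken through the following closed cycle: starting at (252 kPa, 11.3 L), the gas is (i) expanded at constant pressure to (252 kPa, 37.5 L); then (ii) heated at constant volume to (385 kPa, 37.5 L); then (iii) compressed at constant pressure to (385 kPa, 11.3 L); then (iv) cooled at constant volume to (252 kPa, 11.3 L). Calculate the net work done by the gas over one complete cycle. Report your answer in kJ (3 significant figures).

W_net ≈ -3.48 kJ

Constant-volume legs do no work.
W(i) = (252)(37.5 − 11.3) = 6602 J; W(iii) = (385)(11.3 − 37.5) = -10087 J.
W_net = 6602 − 10087 = -3485 J (the counter-clockwise enclosed area).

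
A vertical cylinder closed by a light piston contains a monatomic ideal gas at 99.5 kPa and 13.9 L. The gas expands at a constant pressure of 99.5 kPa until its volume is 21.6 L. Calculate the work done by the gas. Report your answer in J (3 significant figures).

Isobaric: W = P ΔV.
W = (99.5 kPa)(21.6 − 13.9 L) = (99.5)(7.7) = 766.2 J.

W ≈ 766 J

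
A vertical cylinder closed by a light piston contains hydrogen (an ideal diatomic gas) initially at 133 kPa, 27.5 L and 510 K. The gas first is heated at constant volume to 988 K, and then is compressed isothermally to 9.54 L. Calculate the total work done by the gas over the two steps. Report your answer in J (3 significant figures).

W_total ≈ -7500 J

Step 1 (isochoric): W = 0 (constant volume).
After step 1: P = 257.7 kPa (V unchanged).
Step 2 (isothermal): W = P₁V₁ ln(V₂/V₁) = (7086) ln(9.54/27.5) = -7501 J.
W_total = 0 − 7501 = -7501 J.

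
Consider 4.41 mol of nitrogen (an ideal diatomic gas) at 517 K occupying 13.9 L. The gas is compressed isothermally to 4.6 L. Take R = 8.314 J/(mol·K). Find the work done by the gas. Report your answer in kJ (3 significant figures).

W ≈ -21.0 kJ

Isothermal: W = nRT ln(V₂/V₁).
W = (4.41)(8.314)(517) × ln(4.6/13.9)
  = 18956 × -1.106
W_by_gas = -20962 J.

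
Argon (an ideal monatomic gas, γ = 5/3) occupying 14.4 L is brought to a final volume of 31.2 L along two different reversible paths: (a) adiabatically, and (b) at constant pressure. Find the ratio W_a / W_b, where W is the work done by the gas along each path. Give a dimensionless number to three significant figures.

Path (a) adiabatic: W = P₁V₁(1 − (V₁/V₂)^(γ−1))/(γ−1) → W_a/(P₁V₁) = 0.6042.
Path (b) isobaric: W = P₁(V₂ − V₁) → W_b/(P₁V₁) = 1.167.
W_a / W_b = 0.6042 / 1.167 = 0.5179.

W_a / W_b ≈ 0.518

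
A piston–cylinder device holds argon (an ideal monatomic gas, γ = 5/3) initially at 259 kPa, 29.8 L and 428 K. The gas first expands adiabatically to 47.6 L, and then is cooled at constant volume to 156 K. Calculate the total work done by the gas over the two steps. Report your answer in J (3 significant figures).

W_total ≈ 3100 J

Step 1 (adiabatic): W = (P₁V₁ − P₂V₂)/(γ−1) = (7718 − 5648)/0.667 = 3105 J.
Step 2 (isochoric): W = 0 (constant volume).
W_total = 3105 + 0 = 3105 J.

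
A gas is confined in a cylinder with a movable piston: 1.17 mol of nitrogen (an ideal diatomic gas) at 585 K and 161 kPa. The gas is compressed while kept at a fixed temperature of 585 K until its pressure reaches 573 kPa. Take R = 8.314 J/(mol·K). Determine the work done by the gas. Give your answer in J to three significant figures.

W ≈ -7220 J

Isothermal process: W = nRT ln(V₂/V₁) = nRT ln(P₁/P₂).
W = (1.17)(8.314)(585) × ln(161/573)
  = 5691 × ln(0.281) = 5691 × -1.269
W_by_gas = -7224 J.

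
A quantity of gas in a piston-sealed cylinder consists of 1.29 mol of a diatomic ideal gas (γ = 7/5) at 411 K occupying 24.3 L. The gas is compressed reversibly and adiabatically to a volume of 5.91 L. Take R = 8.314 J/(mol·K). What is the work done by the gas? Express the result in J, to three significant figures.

W ≈ -8380 J

Adiabatic: TV^(γ−1) = const with γ = 7/5.
T₂ = T₁ (V₁/V₂)^(γ−1) = 411 × (24.3/5.91)^0.4 = 411 × 1.76 = 723.5 K.
W_by = nCᵥ(T₁ − T₂) = (1.29)(20.79)(411 − 723.5) = -8379 J.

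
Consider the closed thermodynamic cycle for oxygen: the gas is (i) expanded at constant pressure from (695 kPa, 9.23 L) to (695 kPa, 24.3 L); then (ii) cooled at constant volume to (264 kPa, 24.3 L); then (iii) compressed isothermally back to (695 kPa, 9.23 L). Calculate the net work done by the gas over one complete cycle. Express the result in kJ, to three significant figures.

Leg (i): W = PΔV = (695)(24.3 − 9.23) = 10474 J.
Leg (ii): W = 0.
Leg (iii): W = PᵢVᵢ ln(V_f/Vᵢ) = (6415) ln(9.23/24.3) = -6210 J.
W_net = 10474 − 6210 = 4264 J.

W_net ≈ 4.26 kJ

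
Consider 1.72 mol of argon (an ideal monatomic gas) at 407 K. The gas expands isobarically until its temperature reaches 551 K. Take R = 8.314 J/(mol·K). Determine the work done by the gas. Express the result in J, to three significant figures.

Isobaric: W = P ΔV = nR ΔT.
W = (1.72)(8.314)(551 − 407) = 2059 J.

W ≈ 2060 J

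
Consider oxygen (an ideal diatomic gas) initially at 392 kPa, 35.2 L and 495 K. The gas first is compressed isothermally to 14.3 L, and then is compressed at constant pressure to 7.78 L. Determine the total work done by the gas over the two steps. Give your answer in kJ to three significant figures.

Step 1 (isothermal): W = P₁V₁ ln(V₂/V₁) = (13798) ln(14.3/35.2) = -12429 J.
After step 1: P = 964.9 kPa, V = 14.3 L, T = 495 K.
Step 2 (isobaric): W = PΔV = (964.9 kPa)(7.78 − 14.3 L) = -6291 J.
W_total = -12429 − 6291 = -18721 J.

W_total ≈ -18.7 kJ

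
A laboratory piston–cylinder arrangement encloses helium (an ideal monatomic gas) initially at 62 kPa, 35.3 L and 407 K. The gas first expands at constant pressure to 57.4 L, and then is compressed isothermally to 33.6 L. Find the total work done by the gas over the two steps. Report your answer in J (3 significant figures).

Step 1 (isobaric): W = PΔV = (62 kPa)(57.4 − 35.3 L) = 1370 J.
After step 1: P = 62 kPa, V = 57.4 L, T = 661.8 K.
Step 2 (isothermal): W = P₁V₁ ln(V₂/V₁) = (3559) ln(33.6/57.4) = -1906 J.
W_total = 1370 − 1906 = -535.6 J.

W_total ≈ -536 J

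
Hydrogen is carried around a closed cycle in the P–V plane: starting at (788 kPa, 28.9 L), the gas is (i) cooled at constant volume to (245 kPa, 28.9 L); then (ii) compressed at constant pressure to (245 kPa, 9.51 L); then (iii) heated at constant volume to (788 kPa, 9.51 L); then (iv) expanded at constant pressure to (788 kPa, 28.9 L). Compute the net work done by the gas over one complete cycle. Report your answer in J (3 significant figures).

Constant-volume legs do no work.
W(ii) = (245)(9.51 − 28.9) = -4751 J; W(iv) = (788)(28.9 − 9.51) = 15279 J.
W_net = -4751 + 15279 = 10529 J (the clockwise enclosed area).

W_net ≈ 10500 J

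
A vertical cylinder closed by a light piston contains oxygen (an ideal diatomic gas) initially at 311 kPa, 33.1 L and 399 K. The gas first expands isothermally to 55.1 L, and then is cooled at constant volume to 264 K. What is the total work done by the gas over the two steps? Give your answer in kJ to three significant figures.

Step 1 (isothermal): W = P₁V₁ ln(V₂/V₁) = (10294) ln(55.1/33.1) = 5246 J.
Step 2 (isochoric): W = 0 (constant volume).
W_total = 5246 + 0 = 5246 J.

W_total ≈ 5.25 kJ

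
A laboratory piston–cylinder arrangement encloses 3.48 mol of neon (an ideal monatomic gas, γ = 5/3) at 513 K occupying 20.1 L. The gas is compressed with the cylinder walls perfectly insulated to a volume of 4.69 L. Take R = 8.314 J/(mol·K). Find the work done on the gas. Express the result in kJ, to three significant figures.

W ≈ 36.5 kJ

Adiabatic: TV^(γ−1) = const with γ = 5/3.
T₂ = T₁ (V₁/V₂)^(γ−1) = 513 × (20.1/4.69)^0.667 = 513 × 2.638 = 1354 K.
W_by = nCᵥ(T₁ − T₂) = (3.48)(12.47)(513 − 1354) = -36478 J.
Work on gas = −W_by = 36478 J.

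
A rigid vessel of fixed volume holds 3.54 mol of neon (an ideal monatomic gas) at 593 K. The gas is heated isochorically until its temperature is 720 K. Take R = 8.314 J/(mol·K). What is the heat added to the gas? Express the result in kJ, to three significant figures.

Constant volume ⇒ W = 0, so Q = ΔU = nCᵥΔT with Cᵥ = 3R/2 = 12.47 J/(mol·K).
ΔU = (3.54)(12.47)(720 − 593) = 5607 J.

Q ≈ 5.61 kJ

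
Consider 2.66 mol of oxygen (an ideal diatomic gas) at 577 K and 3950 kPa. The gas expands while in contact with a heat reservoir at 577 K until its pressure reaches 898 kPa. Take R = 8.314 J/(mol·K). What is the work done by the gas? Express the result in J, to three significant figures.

Isothermal process: W = nRT ln(V₂/V₁) = nRT ln(P₁/P₂).
W = (2.66)(8.314)(577) × ln(3950/898)
  = 12760 × ln(4.399) = 12760 × 1.481
W_by_gas = 18902 J.

W ≈ 18900 J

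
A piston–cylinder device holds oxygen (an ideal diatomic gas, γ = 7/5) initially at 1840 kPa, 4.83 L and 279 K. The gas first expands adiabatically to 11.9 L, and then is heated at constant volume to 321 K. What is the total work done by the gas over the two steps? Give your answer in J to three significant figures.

Step 1 (adiabatic): W = (P₁V₁ − P₂V₂)/(γ−1) = (8887 − 6196)/0.4 = 6728 J.
Step 2 (isochoric): W = 0 (constant volume).
W_total = 6728 + 0 = 6728 J.

W_total ≈ 6730 J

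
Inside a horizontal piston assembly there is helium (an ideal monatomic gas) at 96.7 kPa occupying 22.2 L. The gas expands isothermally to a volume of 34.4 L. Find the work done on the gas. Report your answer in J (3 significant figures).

Isothermal: W = nRT ln(V₂/V₁) = P₁V₁ ln(V₂/V₁).
P₁V₁ = (96.7 kPa)(22.2 L) = 2147 J.
W = 2147 × ln(34.4/22.2) = 2147 × 0.438
W_by_gas = 940.2 J; work on gas = −W_by = -940.2 J.

W ≈ -940 J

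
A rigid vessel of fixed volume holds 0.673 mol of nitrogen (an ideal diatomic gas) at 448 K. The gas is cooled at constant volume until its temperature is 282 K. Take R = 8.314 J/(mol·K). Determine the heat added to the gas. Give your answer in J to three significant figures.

Q ≈ -2320 J

Constant volume ⇒ W = 0, so Q = ΔU = nCᵥΔT with Cᵥ = 5R/2 = 20.79 J/(mol·K).
ΔU = (0.673)(20.79)(282 − 448) = -2322 J.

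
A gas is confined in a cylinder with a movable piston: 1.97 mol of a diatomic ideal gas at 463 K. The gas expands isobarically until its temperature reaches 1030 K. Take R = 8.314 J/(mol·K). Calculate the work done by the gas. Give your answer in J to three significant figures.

W ≈ 9290 J

Isobaric: W = P ΔV = nR ΔT.
W = (1.97)(8.314)(1030 − 463) = 9287 J.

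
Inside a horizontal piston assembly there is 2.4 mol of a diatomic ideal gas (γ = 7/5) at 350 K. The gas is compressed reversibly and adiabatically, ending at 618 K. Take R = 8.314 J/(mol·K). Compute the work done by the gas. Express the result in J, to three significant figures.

Adiabatic ⇒ Q = 0, so W_by = −ΔU = nCᵥ(T₁ − T₂).
Cᵥ = 5R/2 = 20.79 J/(mol·K).
W = (2.4)(20.79)(350 − 618) = -13369 J.

W ≈ -13400 J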